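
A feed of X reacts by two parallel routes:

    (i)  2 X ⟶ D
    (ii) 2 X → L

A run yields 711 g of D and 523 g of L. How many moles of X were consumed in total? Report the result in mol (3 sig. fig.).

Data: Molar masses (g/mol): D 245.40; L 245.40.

10.1 mol

n(D) = 711 / 245.40 = 2.897 mol
n(L) = 523 / 245.40 = 2.131 mol
n(X) via (i) = (2/1)×2.897 = 5.794 mol
n(X) via (ii) = (2/1)×2.131 = 4.262 mol
total n(X) = 5.794 + 4.262 = 10.06 mol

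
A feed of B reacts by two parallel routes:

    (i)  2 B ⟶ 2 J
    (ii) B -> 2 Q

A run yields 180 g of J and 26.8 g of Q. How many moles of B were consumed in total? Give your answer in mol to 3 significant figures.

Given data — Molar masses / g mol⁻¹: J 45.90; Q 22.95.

4.51 mol

n(J) = 180 / 45.90 = 3.922 mol
n(Q) = 26.8 / 22.95 = 1.168 mol
n(B) via (i) = (2/2)×3.922 = 3.922 mol
n(B) via (ii) = (1/2)×1.168 = 0.5840 mol
total n(B) = 3.922 + 0.5840 = 4.506 mol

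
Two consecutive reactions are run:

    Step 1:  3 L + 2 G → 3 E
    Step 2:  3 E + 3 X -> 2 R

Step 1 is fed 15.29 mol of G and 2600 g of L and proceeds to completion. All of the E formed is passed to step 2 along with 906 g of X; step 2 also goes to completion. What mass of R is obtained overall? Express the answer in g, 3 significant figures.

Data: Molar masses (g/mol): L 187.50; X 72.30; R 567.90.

Step 1:
n(G) = 15.29 mol
n(L) = 2600 / 187.50 = 13.87 mol
n/ν for G = 15.29/2 = 7.645
n/ν for L = 13.87/3 = 4.623
Smallest n/ν is L → limiting reagent.
n(E) produced = (3/3) × 13.87 = 13.87 mol
Step 2:
n(E) available = 13.87 mol
n(X) = 906.0 / 72.30 = 12.53 mol
n/ν for E = 13.87/3 = 4.623
n/ν for X = 12.53/3 = 4.177
Smallest n/ν is X → limiting reagent.
n(R) = (2/3) × 12.53 = 8.353 mol
mass = 8.353 × 567.90 = 4744 g

4740 g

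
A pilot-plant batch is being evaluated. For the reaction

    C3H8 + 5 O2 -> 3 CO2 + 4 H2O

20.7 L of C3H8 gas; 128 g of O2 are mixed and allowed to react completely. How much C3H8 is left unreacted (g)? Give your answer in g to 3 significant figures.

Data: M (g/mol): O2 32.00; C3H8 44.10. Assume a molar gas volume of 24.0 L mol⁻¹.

2.76 g

n(C3H8) = 20.70 / 24.0 = 0.8625 mol
n(O2) = 128.0 / 32.00 = 4.000 mol
n/ν → C3H8: 0.8625, O2: 0.8000; O2 is limiting.
C3H8 consumed = (1/5) × 4.000 = 0.8000 mol
C3H8 remaining = 0.8625 − 0.8000 = 0.06250 mol
mass = 0.06250 × 44.10 = 2.756 g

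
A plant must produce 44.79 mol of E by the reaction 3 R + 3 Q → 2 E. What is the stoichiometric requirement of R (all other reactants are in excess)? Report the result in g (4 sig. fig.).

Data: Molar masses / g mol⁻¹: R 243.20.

16340 g

n(E) = 44.79 mol
n(R) = (3/2) × 44.79 = 67.19 mol
mass = 67.19 × 243.20 = 16340 g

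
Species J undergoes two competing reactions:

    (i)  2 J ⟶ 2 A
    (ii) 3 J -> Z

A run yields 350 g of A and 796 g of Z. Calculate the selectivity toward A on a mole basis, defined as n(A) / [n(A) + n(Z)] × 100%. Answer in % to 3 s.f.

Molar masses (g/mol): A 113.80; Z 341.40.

56.9 %

n(A) = 350 / 113.80 = 3.076 mol
n(Z) = 796 / 341.40 = 2.332 mol
selectivity = 3.076/(3.076+2.332) × 100 = 56.88 %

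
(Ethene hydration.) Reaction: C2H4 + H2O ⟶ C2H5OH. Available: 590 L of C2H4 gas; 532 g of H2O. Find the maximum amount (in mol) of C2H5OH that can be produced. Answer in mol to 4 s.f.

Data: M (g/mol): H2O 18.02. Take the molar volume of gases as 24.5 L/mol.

n(C2H4) = 590.0 / 24.5 = 24.08 mol
n(H2O) = 532.0 / 18.02 = 29.52 mol
n/ν for C2H4 = 24.08/1 = 24.08
n/ν for H2O = 29.52/1 = 29.52
Smallest n/ν is C2H4 → limiting reagent.
n(C2H5OH) = (1/1) × 24.08 = 24.08 mol

24.08 mol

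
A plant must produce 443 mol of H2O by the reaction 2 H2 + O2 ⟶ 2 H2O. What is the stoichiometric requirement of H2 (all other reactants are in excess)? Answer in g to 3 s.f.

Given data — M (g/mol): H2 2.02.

n(H2O) = 443.0 mol
n(H2) = (2/2) × 443.0 = 443.0 mol
mass = 443.0 × 2.02 = 894.9 g

895 g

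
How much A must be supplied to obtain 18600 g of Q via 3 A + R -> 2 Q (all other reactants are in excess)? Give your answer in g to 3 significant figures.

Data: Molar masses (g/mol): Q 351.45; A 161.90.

n(Q) = 18600 / 351.45 = 52.92 mol
n(A) = (3/2) × 52.92 = 79.38 mol
mass = 79.38 × 161.90 = 12850 g

12900 g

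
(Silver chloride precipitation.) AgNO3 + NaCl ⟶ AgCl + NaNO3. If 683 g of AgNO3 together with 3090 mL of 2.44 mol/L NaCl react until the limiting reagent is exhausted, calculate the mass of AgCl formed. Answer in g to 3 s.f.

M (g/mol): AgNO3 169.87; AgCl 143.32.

n(AgNO3) = 683.0 / 169.87 = 4.021 mol
n(NaCl) = 2.44 × 3090/1000 = 7.540 mol
n/ν for AgNO3 = 4.021/1 = 4.021
n/ν for NaCl = 7.540/1 = 7.540
Smallest n/ν is AgNO3 → limiting reagent.
n(AgCl) = (1/1) × 4.021 = 4.021 mol
mass = 4.021 × 143.32 = 576.3 g

576 g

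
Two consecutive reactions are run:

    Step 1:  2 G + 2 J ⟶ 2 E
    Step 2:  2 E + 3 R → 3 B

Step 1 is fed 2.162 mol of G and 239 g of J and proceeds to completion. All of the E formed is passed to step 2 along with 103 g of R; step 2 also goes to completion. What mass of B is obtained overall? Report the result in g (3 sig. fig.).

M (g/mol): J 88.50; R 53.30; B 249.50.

482 g

Step 1:
n(G) = 2.162 mol
n(J) = 239.0 / 88.50 = 2.701 mol
n/ν for G = 2.162/2 = 1.081
n/ν for J = 2.701/2 = 1.351
Smallest n/ν is G → limiting reagent.
n(E) produced = (2/2) × 2.162 = 2.162 mol
Step 2:
n(E) available = 2.162 mol
n(R) = 103.0 / 53.30 = 1.932 mol
n/ν for E = 2.162/2 = 1.081
n/ν for R = 1.932/3 = 0.6440
Smallest n/ν is R → limiting reagent.
n(B) = (3/3) × 1.932 = 1.932 mol
mass = 1.932 × 249.50 = 482.0 g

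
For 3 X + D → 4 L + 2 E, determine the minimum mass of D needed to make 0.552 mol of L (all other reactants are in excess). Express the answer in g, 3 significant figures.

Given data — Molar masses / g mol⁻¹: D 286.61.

n(L) = 0.5520 mol
n(D) = (1/4) × 0.5520 = 0.1380 mol
mass = 0.1380 × 286.61 = 39.55 g

39.6 g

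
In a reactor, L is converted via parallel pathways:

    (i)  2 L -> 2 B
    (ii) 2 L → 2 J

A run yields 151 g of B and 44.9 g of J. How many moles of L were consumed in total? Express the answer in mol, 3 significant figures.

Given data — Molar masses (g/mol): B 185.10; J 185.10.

1.06 mol

n(B) = 151 / 185.10 = 0.8158 mol
n(J) = 44.9 / 185.10 = 0.2426 mol
n(L) via (i) = (2/2)×0.8158 = 0.8158 mol
n(L) via (ii) = (2/2)×0.2426 = 0.2426 mol
total n(L) = 0.8158 + 0.2426 = 1.058 mol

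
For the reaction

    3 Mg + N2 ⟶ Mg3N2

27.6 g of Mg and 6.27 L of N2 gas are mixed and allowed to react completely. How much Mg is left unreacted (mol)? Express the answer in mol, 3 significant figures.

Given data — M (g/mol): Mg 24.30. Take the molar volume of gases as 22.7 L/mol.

0.307 mol

n(Mg) = 27.60 / 24.30 = 1.136 mol
n(N2) = 6.270 / 22.7 = 0.2762 mol
n/ν for Mg = 1.136/3 = 0.3787
n/ν for N2 = 0.2762/1 = 0.2762
Smallest n/ν is N2 → limiting reagent.
Mg consumed = (3/1) × 0.2762 = 0.8286 mol
Mg remaining = 1.136 − 0.8286 = 0.3074 mol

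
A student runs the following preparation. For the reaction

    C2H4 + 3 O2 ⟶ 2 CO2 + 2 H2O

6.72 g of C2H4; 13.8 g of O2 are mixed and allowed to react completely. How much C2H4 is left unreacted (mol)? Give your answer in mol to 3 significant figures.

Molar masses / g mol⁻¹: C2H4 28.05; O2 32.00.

0.0958 mol

n(C2H4) = 6.720 / 28.05 = 0.2396 mol
n(O2) = 13.80 / 32.00 = 0.4313 mol
n/ν for C2H4 = 0.2396/1 = 0.2396
n/ν for O2 = 0.4313/3 = 0.1438
Smallest n/ν is O2 → limiting reagent.
C2H4 consumed = (1/3) × 0.4313 = 0.1438 mol
C2H4 remaining = 0.2396 − 0.1438 = 0.09580 mol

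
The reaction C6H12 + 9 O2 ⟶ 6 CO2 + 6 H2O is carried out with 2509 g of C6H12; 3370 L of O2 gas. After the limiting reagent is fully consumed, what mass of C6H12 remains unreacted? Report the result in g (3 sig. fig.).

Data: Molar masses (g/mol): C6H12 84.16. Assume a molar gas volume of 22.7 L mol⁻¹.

n(C6H12) = 2509 / 84.16 = 29.81 mol
n(O2) = 3370 / 22.7 = 148.5 mol
n/ν → C6H12: 29.81, O2: 16.50; O2 is limiting.
C6H12 consumed = (1/9) × 148.5 = 16.50 mol
C6H12 remaining = 29.81 − 16.50 = 13.31 mol
mass = 13.31 × 84.16 = 1120 g

1120 g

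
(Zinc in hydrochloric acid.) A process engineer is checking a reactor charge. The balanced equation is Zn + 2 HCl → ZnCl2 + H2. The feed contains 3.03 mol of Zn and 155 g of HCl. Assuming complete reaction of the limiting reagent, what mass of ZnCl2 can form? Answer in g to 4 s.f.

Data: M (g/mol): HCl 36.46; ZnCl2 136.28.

289.7 g

n(Zn) = 3.030 mol
n(HCl) = 155.0 / 36.46 = 4.251 mol
n/ν for Zn = 3.030/1 = 3.030
n/ν for HCl = 4.251/2 = 2.126
Smallest n/ν is HCl → limiting reagent.
n(ZnCl2) = (1/2) × 4.251 = 2.126 mol
mass = 2.126 × 136.28 = 289.7 g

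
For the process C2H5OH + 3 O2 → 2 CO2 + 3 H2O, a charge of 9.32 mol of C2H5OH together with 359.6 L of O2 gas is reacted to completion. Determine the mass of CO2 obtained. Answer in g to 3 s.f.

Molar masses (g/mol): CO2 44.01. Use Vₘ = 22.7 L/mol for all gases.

n(C2H5OH) = 9.320 mol
n(O2) = 359.6 / 22.7 = 15.84 mol
n/ν for C2H5OH = 9.320/1 = 9.320
n/ν for O2 = 15.84/3 = 5.280
Smallest n/ν is O2 → limiting reagent.
n(CO2) = (2/3) × 15.84 = 10.56 mol
mass = 10.56 × 44.01 = 464.7 g

465 g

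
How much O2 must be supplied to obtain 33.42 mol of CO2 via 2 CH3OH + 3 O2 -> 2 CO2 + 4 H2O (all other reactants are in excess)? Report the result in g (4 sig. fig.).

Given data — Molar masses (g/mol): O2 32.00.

1604 g

n(CO2) = 33.42 mol
n(O2) = (3/2) × 33.42 = 50.13 mol
mass = 50.13 × 32.00 = 1604 g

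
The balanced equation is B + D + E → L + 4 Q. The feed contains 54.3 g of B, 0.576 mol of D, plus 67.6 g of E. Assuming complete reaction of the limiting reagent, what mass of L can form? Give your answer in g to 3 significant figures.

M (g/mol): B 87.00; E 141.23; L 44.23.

21.2 g

n(B) = 54.30 / 87.00 = 0.6241 mol
n(D) = 0.5760 mol
n(E) = 67.60 / 141.23 = 0.4787 mol
n/ν for B = 0.6241/1 = 0.6241
n/ν for D = 0.5760/1 = 0.5760
n/ν for E = 0.4787/1 = 0.4787
Smallest n/ν is E → limiting reagent.
n(L) = (1/1) × 0.4787 = 0.4787 mol
mass = 0.4787 × 44.23 = 21.17 g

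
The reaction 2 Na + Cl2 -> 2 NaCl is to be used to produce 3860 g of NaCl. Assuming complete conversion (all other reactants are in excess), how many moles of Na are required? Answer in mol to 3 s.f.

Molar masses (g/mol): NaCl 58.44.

66.1 mol

n(NaCl) = 3860 / 58.44 = 66.05 mol
n(Na) = (2/2) × 66.05 = 66.05 mol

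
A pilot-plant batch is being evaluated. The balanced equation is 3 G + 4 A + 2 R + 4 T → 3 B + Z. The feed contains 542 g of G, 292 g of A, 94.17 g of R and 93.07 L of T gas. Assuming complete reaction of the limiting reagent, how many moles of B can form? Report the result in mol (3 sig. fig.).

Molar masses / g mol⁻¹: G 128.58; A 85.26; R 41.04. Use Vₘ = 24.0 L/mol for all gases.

2.57 mol

n(G) = 542.0 / 128.58 = 4.215 mol
n(A) = 292.0 / 85.26 = 3.425 mol
n(R) = 94.17 / 41.04 = 2.295 mol
n(T) = 93.07 / 24.0 = 3.878 mol
n/ν for G = 4.215/3 = 1.405
n/ν for A = 3.425/4 = 0.8563
n/ν for R = 2.295/2 = 1.148
n/ν for T = 3.878/4 = 0.9695
Smallest n/ν is A → limiting reagent.
n(B) = (3/4) × 3.425 = 2.569 mol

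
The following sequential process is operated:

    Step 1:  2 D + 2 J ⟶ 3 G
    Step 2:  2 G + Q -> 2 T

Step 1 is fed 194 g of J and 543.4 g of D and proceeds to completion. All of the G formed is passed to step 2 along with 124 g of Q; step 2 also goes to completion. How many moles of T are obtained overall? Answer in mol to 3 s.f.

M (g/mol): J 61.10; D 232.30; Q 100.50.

2.47 mol

Step 1:
n(J) = 194.0 / 61.10 = 3.175 mol
n(D) = 543.4 / 232.30 = 2.339 mol
n/ν for J = 3.175/2 = 1.588
n/ν for D = 2.339/2 = 1.170
Smallest n/ν is D → limiting reagent.
n(G) produced = (3/2) × 2.339 = 3.509 mol
Step 2:
n(G) available = 3.509 mol
n(Q) = 124.0 / 100.50 = 1.234 mol
n/ν for G = 3.509/2 = 1.755
n/ν for Q = 1.234/1 = 1.234
Smallest n/ν is Q → limiting reagent.
n(T) = (2/1) × 1.234 = 2.468 mol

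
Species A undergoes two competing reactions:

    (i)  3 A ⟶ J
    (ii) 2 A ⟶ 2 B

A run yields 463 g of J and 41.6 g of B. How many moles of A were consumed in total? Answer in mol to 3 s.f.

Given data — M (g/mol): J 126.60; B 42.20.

n(J) = 463 / 126.60 = 3.657 mol
n(B) = 41.6 / 42.20 = 0.9858 mol
n(A) via (i) = (3/1)×3.657 = 10.97 mol
n(A) via (ii) = (2/2)×0.9858 = 0.9858 mol
total n(A) = 10.97 + 0.9858 = 11.96 mol

12.0 mol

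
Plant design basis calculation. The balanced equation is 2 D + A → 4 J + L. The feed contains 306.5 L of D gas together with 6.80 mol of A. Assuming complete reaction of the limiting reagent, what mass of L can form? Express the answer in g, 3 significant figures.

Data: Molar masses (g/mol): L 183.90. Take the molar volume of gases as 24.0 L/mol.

1170 g

n(D) = 306.5 / 24.0 = 12.77 mol
n(A) = 6.800 mol
n/ν for D = 12.77/2 = 6.385
n/ν for A = 6.800/1 = 6.800
Smallest n/ν is D → limiting reagent.
n(L) = (1/2) × 12.77 = 6.385 mol
mass = 6.385 × 183.90 = 1174 g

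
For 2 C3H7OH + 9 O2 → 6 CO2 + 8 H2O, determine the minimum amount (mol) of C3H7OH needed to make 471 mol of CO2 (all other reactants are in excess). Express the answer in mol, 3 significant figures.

n(CO2) = 471.0 mol
n(C3H7OH) = (2/6) × 471.0 = 157.0 mol

157 mol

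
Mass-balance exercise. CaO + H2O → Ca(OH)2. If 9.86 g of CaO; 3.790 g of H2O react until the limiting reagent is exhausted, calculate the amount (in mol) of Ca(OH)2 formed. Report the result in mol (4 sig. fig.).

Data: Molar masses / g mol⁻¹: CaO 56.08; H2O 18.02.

n(CaO) = 9.860 / 56.08 = 0.1758 mol
n(H2O) = 3.790 / 18.02 = 0.2103 mol
n/ν for CaO = 0.1758/1 = 0.1758
n/ν for H2O = 0.2103/1 = 0.2103
Smallest n/ν is CaO → limiting reagent.
n(Ca(OH)2) = (1/1) × 0.1758 = 0.1758 mol

0.1758 mol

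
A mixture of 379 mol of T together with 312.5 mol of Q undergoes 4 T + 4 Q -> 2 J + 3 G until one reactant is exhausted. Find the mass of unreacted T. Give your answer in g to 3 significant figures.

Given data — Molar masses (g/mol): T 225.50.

n(T) = 379.0 mol
n(Q) = 312.5 mol
n/ν for T = 379.0/4 = 94.75
n/ν for Q = 312.5/4 = 78.13
Smallest n/ν is Q → limiting reagent.
T consumed = (4/4) × 312.5 = 312.5 mol
T remaining = 379.0 − 312.5 = 66.50 mol
mass = 66.50 × 225.50 = 15000 g

15000 g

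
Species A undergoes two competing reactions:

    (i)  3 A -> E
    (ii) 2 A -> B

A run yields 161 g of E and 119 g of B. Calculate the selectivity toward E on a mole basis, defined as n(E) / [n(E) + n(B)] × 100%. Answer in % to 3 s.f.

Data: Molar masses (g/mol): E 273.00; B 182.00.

n(E) = 161 / 273.00 = 0.5897 mol
n(B) = 119 / 182.00 = 0.6538 mol
selectivity = 0.5897/(0.5897+0.6538) × 100 = 47.42 %

47.4 %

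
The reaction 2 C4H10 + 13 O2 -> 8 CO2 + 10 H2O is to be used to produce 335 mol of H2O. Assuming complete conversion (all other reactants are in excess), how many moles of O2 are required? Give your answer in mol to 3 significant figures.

n(H2O) = 335.0 mol
n(O2) = (13/10) × 335.0 = 435.5 mol

436 mol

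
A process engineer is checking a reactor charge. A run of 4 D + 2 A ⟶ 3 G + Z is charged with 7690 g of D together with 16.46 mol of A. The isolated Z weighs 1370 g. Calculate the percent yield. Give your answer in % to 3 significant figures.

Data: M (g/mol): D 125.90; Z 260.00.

64.0 %

n(D) = 7690 / 125.90 = 61.08 mol
n(A) = 16.46 mol
n/ν for D = 61.08/4 = 15.27
n/ν for A = 16.46/2 = 8.230
Smallest n/ν is A → limiting reagent.
theoretical n(Z) = (1/2) × 16.46 = 8.230 mol → 2140 g
% yield = 1370 / 2140 × 100 = 64.02 %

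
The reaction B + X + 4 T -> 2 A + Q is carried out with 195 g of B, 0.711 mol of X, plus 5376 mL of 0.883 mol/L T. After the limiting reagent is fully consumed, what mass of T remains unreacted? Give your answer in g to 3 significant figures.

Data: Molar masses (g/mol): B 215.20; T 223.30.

n(B) = 195.0 / 215.20 = 0.9061 mol
n(X) = 0.7110 mol
n(T) = 0.883 × 5376/1000 = 4.747 mol
n/ν → B: 0.9061, X: 0.7110, T: 1.187; X is limiting.
T consumed = (4/1) × 0.7110 = 2.844 mol
T remaining = 4.747 − 2.844 = 1.903 mol
mass = 1.903 × 223.30 = 424.9 g

425 g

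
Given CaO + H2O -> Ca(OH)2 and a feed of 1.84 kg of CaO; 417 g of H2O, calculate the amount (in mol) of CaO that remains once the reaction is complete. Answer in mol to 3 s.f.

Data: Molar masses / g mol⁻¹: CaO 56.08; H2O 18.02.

9.67 mol

n(CaO) = 1.840×1000 / 56.08 = 32.81 mol
n(H2O) = 417.0 / 18.02 = 23.14 mol
n/ν → CaO: 32.81, H2O: 23.14; H2O is limiting.
CaO consumed = (1/1) × 23.14 = 23.14 mol
CaO remaining = 32.81 − 23.14 = 9.670 mol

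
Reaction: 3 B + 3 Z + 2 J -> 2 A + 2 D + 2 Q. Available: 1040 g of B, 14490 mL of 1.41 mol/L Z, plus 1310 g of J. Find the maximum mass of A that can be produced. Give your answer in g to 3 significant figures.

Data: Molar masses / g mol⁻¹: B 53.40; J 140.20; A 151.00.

1410 g

n(B) = 1040 / 53.40 = 19.48 mol
n(Z) = 1.41 × 14490/1000 = 20.43 mol
n(J) = 1310 / 140.20 = 9.344 mol
n/ν → B: 6.493, Z: 6.810, J: 4.672; J is limiting.
n(A) = (2/2) × 9.344 = 9.344 mol
mass = 9.344 × 151.00 = 1411 g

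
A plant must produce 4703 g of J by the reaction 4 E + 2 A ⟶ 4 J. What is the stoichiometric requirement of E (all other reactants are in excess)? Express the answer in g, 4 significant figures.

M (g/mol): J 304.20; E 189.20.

2925 g

n(J) = 4703 / 304.20 = 15.46 mol
n(E) = (4/4) × 15.46 = 15.46 mol
mass = 15.46 × 189.20 = 2925 g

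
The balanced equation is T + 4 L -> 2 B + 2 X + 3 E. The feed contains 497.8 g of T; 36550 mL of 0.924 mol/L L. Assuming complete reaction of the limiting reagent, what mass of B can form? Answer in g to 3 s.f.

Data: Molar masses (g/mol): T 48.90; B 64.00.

n(T) = 497.8 / 48.90 = 10.18 mol
n(L) = 0.924 × 36550/1000 = 33.77 mol
n/ν for T = 10.18/1 = 10.18
n/ν for L = 33.77/4 = 8.443
Smallest n/ν is L → limiting reagent.
n(B) = (2/4) × 33.77 = 16.89 mol
mass = 16.89 × 64.00 = 1081 g

1080 g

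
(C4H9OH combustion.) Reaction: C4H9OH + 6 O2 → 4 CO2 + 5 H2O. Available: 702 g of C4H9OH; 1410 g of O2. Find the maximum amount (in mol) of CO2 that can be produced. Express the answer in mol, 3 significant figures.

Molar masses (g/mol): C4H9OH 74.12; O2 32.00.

29.4 mol

n(C4H9OH) = 702.0 / 74.12 = 9.471 mol
n(O2) = 1410 / 32.00 = 44.06 mol
n/ν for C4H9OH = 9.471/1 = 9.471
n/ν for O2 = 44.06/6 = 7.343
Smallest n/ν is O2 → limiting reagent.
n(CO2) = (4/6) × 44.06 = 29.37 mol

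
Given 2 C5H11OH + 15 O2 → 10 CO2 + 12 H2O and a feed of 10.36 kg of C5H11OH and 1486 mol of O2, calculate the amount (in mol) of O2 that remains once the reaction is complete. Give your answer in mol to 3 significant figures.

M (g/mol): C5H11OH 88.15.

605 mol

n(C5H11OH) = 10.36×1000 / 88.15 = 117.5 mol
n(O2) = 1486 mol
n/ν for C5H11OH = 117.5/2 = 58.75
n/ν for O2 = 1486/15 = 99.07
Smallest n/ν is C5H11OH → limiting reagent.
O2 consumed = (15/2) × 117.5 = 881.3 mol
O2 remaining = 1486 − 881.3 = 604.7 mol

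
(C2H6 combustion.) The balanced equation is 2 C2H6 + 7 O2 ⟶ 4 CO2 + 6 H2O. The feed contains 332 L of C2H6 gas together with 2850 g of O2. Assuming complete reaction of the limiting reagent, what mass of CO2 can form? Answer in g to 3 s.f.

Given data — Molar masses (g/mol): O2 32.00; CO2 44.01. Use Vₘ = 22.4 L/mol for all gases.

1300 g

n(C2H6) = 332.0 / 22.4 = 14.82 mol
n(O2) = 2850 / 32.00 = 89.06 mol
n/ν → C2H6: 7.410, O2: 12.72; C2H6 is limiting.
n(CO2) = (4/2) × 14.82 = 29.64 mol
mass = 29.64 × 44.01 = 1304 g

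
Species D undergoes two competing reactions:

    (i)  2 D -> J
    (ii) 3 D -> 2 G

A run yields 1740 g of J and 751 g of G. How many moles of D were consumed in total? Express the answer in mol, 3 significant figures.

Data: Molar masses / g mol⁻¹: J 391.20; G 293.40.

n(J) = 1740 / 391.20 = 4.448 mol
n(G) = 751 / 293.40 = 2.560 mol
n(D) via (i) = (2/1)×4.448 = 8.896 mol
n(D) via (ii) = (3/2)×2.560 = 3.840 mol
total n(D) = 8.896 + 3.840 = 12.74 mol

12.7 mol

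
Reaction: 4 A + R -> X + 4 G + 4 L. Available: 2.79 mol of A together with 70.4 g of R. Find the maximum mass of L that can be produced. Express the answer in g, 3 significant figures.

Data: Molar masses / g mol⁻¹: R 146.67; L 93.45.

n(A) = 2.790 mol
n(R) = 70.40 / 146.67 = 0.4800 mol
n/ν for A = 2.790/4 = 0.6975
n/ν for R = 0.4800/1 = 0.4800
Smallest n/ν is R → limiting reagent.
n(L) = (4/1) × 0.4800 = 1.920 mol
mass = 1.920 × 93.45 = 179.4 g

179 g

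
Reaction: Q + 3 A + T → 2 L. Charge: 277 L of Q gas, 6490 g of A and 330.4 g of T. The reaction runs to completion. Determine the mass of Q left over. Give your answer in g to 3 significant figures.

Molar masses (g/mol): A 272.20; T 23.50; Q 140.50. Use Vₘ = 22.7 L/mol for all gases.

598 g

n(Q) = 277.0 / 22.7 = 12.20 mol
n(A) = 6490 / 272.20 = 23.84 mol
n(T) = 330.4 / 23.50 = 14.06 mol
n/ν for Q = 12.20/1 = 12.20
n/ν for A = 23.84/3 = 7.947
n/ν for T = 14.06/1 = 14.06
Smallest n/ν is A → limiting reagent.
Q consumed = (1/3) × 23.84 = 7.947 mol
Q remaining = 12.20 − 7.947 = 4.253 mol
mass = 4.253 × 140.50 = 597.5 g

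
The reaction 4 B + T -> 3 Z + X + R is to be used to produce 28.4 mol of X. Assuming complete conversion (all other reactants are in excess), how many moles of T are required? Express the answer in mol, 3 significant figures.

28.4 mol

n(X) = 28.40 mol
n(T) = (1/1) × 28.40 = 28.40 mol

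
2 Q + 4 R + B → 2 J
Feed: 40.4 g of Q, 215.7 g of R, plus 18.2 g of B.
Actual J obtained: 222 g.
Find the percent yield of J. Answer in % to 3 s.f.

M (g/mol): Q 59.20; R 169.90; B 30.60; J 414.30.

84.4 %

n(Q) = 40.40 / 59.20 = 0.6824 mol
n(R) = 215.7 / 169.90 = 1.270 mol
n(B) = 18.20 / 30.60 = 0.5948 mol
n/ν → Q: 0.3412, R: 0.3175, B: 0.5948; R is limiting.
theoretical n(J) = (2/4) × 1.270 = 0.6350 mol → 263.1 g
% yield = 222 / 263.1 × 100 = 84.38 %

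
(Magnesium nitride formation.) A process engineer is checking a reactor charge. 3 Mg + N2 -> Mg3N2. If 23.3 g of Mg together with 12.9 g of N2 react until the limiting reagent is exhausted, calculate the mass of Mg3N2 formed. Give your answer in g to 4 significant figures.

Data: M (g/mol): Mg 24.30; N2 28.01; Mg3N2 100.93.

32.26 g

n(Mg) = 23.30 / 24.30 = 0.9588 mol
n(N2) = 12.90 / 28.01 = 0.4605 mol
n/ν for Mg = 0.9588/3 = 0.3196
n/ν for N2 = 0.4605/1 = 0.4605
Smallest n/ν is Mg → limiting reagent.
n(Mg3N2) = (1/3) × 0.9588 = 0.3196 mol
mass = 0.3196 × 100.93 = 32.26 g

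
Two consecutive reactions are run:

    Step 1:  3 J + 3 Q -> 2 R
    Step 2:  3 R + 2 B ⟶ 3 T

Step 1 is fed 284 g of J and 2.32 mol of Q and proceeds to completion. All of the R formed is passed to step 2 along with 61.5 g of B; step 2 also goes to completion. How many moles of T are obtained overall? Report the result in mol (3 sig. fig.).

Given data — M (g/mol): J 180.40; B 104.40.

Step 1:
n(J) = 284.0 / 180.40 = 1.574 mol
n(Q) = 2.320 mol
n/ν for J = 1.574/3 = 0.5247
n/ν for Q = 2.320/3 = 0.7733
Smallest n/ν is J → limiting reagent.
n(R) produced = (2/3) × 1.574 = 1.049 mol
Step 2:
n(R) available = 1.049 mol
n(B) = 61.50 / 104.40 = 0.5891 mol
n/ν for R = 1.049/3 = 0.3497
n/ν for B = 0.5891/2 = 0.2946
Smallest n/ν is B → limiting reagent.
n(T) = (3/2) × 0.5891 = 0.8837 mol

0.884 mol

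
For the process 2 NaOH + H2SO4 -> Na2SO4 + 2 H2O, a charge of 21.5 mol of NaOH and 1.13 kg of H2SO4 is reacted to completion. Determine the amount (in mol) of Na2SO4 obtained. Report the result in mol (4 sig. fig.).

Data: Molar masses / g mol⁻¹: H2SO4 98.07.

n(NaOH) = 21.50 mol
n(H2SO4) = 1.130×1000 / 98.07 = 11.52 mol
n/ν → NaOH: 10.75, H2SO4: 11.52; NaOH is limiting.
n(Na2SO4) = (1/2) × 21.50 = 10.75 mol

10.75 mol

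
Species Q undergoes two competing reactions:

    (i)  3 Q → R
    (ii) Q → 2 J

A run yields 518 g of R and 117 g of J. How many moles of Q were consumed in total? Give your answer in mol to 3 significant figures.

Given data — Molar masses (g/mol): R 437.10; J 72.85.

n(R) = 518 / 437.10 = 1.185 mol
n(J) = 117 / 72.85 = 1.606 mol
n(Q) via (i) = (3/1)×1.185 = 3.555 mol
n(Q) via (ii) = (1/2)×1.606 = 0.8030 mol
total n(Q) = 3.555 + 0.8030 = 4.358 mol

4.36 mol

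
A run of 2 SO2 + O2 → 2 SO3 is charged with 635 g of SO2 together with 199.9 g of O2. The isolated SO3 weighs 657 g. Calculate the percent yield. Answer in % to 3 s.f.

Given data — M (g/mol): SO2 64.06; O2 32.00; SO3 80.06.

82.8 %

n(SO2) = 635.0 / 64.06 = 9.913 mol
n(O2) = 199.9 / 32.00 = 6.247 mol
n/ν → SO2: 4.957, O2: 6.247; SO2 is limiting.
theoretical n(SO3) = (2/2) × 9.913 = 9.913 mol → 793.6 g
% yield = 657 / 793.6 × 100 = 82.79 %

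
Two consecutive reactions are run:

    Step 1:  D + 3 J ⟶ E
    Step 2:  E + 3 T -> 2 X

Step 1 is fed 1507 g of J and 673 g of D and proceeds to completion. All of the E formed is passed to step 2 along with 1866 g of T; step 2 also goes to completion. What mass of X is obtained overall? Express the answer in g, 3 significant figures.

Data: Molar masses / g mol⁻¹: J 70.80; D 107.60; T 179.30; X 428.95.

2980 g

Step 1:
n(J) = 1507 / 70.80 = 21.29 mol
n(D) = 673.0 / 107.60 = 6.255 mol
n/ν → J: 7.097, D: 6.255; D is limiting.
n(E) produced = (1/1) × 6.255 = 6.255 mol
Step 2:
n(E) available = 6.255 mol
n(T) = 1866 / 179.30 = 10.41 mol
n/ν → E: 6.255, T: 3.470; T is limiting.
n(X) = (2/3) × 10.41 = 6.940 mol
mass = 6.940 × 428.95 = 2977 g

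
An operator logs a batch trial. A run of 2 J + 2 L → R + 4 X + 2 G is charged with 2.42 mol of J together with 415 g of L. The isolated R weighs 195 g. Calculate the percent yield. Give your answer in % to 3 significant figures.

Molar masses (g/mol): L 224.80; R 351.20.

n(J) = 2.420 mol
n(L) = 415.0 / 224.80 = 1.846 mol
n/ν for J = 2.420/2 = 1.210
n/ν for L = 1.846/2 = 0.9230
Smallest n/ν is L → limiting reagent.
theoretical n(R) = (1/2) × 1.846 = 0.9230 mol → 324.2 g
% yield = 195 / 324.2 × 100 = 60.15 %

60.2 %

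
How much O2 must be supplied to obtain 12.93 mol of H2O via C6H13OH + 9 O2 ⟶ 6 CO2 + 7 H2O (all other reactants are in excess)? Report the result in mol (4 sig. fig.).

n(H2O) = 12.93 mol
n(O2) = (9/7) × 12.93 = 16.62 mol

16.62 mol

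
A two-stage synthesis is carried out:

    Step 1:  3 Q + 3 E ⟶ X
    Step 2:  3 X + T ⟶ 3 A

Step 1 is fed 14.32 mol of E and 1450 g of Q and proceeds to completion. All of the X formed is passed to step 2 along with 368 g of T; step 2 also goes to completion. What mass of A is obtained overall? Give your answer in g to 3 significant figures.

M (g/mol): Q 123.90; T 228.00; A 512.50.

Step 1:
n(E) = 14.32 mol
n(Q) = 1450 / 123.90 = 11.70 mol
n/ν → E: 4.773, Q: 3.900; Q is limiting.
n(X) produced = (1/3) × 11.70 = 3.900 mol
Step 2:
n(X) available = 3.900 mol
n(T) = 368.0 / 228.00 = 1.614 mol
n/ν → X: 1.300, T: 1.614; X is limiting.
n(A) = (3/3) × 3.900 = 3.900 mol
mass = 3.900 × 512.50 = 1999 g

2000 g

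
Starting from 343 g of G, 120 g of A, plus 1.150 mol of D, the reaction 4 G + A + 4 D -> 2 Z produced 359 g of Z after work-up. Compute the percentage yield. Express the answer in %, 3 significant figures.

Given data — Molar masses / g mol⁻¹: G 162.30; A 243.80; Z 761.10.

82.0 %

n(G) = 343.0 / 162.30 = 2.113 mol
n(A) = 120.0 / 243.80 = 0.4922 mol
n(D) = 1.150 mol
n/ν for G = 2.113/4 = 0.5283
n/ν for A = 0.4922/1 = 0.4922
n/ν for D = 1.150/4 = 0.2875
Smallest n/ν is D → limiting reagent.
theoretical n(Z) = (2/4) × 1.150 = 0.5750 mol → 437.6 g
% yield = 359 / 437.6 × 100 = 82.04 %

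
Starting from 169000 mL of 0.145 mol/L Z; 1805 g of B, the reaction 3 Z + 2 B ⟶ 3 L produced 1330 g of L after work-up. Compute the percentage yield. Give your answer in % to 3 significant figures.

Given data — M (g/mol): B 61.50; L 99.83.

54.4 %

n(Z) = 0.145 × 169000/1000 = 24.51 mol
n(B) = 1805 / 61.50 = 29.35 mol
n/ν for Z = 24.51/3 = 8.170
n/ν for B = 29.35/2 = 14.68
Smallest n/ν is Z → limiting reagent.
theoretical n(L) = (3/3) × 24.51 = 24.51 mol → 2447 g
% yield = 1330 / 2447 × 100 = 54.35 %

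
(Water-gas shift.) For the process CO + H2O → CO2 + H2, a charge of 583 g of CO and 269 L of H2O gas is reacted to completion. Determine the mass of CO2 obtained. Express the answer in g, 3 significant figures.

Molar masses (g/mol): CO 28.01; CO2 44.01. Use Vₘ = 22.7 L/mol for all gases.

n(CO) = 583.0 / 28.01 = 20.81 mol
n(H2O) = 269.0 / 22.7 = 11.85 mol
n/ν for CO = 20.81/1 = 20.81
n/ν for H2O = 11.85/1 = 11.85
Smallest n/ν is H2O → limiting reagent.
n(CO2) = (1/1) × 11.85 = 11.85 mol
mass = 11.85 × 44.01 = 521.5 g

522 g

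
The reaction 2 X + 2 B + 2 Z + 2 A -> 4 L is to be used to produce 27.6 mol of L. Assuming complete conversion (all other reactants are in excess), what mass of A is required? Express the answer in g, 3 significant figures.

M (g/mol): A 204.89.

2830 g

n(L) = 27.60 mol
n(A) = (2/4) × 27.60 = 13.80 mol
mass = 13.80 × 204.89 = 2827 g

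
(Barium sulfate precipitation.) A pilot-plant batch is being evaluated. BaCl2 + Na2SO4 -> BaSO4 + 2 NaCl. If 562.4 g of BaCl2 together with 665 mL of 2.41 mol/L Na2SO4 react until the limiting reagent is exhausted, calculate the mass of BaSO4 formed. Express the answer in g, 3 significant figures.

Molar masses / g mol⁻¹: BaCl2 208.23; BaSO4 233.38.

n(BaCl2) = 562.4 / 208.23 = 2.701 mol
n(Na2SO4) = 2.41 × 665.0/1000 = 1.603 mol
n/ν for BaCl2 = 2.701/1 = 2.701
n/ν for Na2SO4 = 1.603/1 = 1.603
Smallest n/ν is Na2SO4 → limiting reagent.
n(BaSO4) = (1/1) × 1.603 = 1.603 mol
mass = 1.603 × 233.38 = 374.1 g

374 g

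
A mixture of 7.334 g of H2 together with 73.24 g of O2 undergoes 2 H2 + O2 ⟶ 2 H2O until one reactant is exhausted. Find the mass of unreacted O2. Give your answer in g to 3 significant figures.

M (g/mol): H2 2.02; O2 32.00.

15.1 g

n(H2) = 7.334 / 2.02 = 3.631 mol
n(O2) = 73.24 / 32.00 = 2.289 mol
n/ν for H2 = 3.631/2 = 1.816
n/ν for O2 = 2.289/1 = 2.289
Smallest n/ν is H2 → limiting reagent.
O2 consumed = (1/2) × 3.631 = 1.816 mol
O2 remaining = 2.289 − 1.816 = 0.4730 mol
mass = 0.4730 × 32.00 = 15.14 g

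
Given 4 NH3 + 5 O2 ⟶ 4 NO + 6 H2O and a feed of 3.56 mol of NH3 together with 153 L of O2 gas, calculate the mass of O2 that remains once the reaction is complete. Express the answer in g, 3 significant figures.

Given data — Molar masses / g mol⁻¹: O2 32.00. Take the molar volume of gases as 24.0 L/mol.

61.6 g

n(NH3) = 3.560 mol
n(O2) = 153.0 / 24.0 = 6.375 mol
n/ν for NH3 = 3.560/4 = 0.8900
n/ν for O2 = 6.375/5 = 1.275
Smallest n/ν is NH3 → limiting reagent.
O2 consumed = (5/4) × 3.560 = 4.450 mol
O2 remaining = 6.375 − 4.450 = 1.925 mol
mass = 1.925 × 32.00 = 61.60 g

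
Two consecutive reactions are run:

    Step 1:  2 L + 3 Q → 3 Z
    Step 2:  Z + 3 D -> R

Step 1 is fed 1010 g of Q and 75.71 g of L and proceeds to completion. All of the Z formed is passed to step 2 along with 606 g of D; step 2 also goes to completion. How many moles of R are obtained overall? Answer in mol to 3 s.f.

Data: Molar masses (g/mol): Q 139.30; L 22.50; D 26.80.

5.05 mol

Step 1:
n(Q) = 1010 / 139.30 = 7.251 mol
n(L) = 75.71 / 22.50 = 3.365 mol
n/ν for Q = 7.251/3 = 2.417
n/ν for L = 3.365/2 = 1.683
Smallest n/ν is L → limiting reagent.
n(Z) produced = (3/2) × 3.365 = 5.048 mol
Step 2:
n(Z) available = 5.048 mol
n(D) = 606.0 / 26.80 = 22.61 mol
n/ν for Z = 5.048/1 = 5.048
n/ν for D = 22.61/3 = 7.537
Smallest n/ν is Z → limiting reagent.
n(R) = (1/1) × 5.048 = 5.048 mol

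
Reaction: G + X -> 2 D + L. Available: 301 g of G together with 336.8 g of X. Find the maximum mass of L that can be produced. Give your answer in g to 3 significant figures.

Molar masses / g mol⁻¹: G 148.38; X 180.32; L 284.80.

n(G) = 301.0 / 148.38 = 2.029 mol
n(X) = 336.8 / 180.32 = 1.868 mol
n/ν for G = 2.029/1 = 2.029
n/ν for X = 1.868/1 = 1.868
Smallest n/ν is X → limiting reagent.
n(L) = (1/1) × 1.868 = 1.868 mol
mass = 1.868 × 284.80 = 532.0 g

532 g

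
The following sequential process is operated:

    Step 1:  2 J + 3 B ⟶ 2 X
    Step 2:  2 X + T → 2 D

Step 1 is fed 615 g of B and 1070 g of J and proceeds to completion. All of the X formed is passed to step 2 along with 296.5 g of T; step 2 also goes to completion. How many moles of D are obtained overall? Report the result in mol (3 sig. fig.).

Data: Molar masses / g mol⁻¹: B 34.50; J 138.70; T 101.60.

Step 1:
n(B) = 615.0 / 34.50 = 17.83 mol
n(J) = 1070 / 138.70 = 7.714 mol
n/ν for B = 17.83/3 = 5.943
n/ν for J = 7.714/2 = 3.857
Smallest n/ν is J → limiting reagent.
n(X) produced = (2/2) × 7.714 = 7.714 mol
Step 2:
n(X) available = 7.714 mol
n(T) = 296.5 / 101.60 = 2.918 mol
n/ν for X = 7.714/2 = 3.857
n/ν for T = 2.918/1 = 2.918
Smallest n/ν is T → limiting reagent.
n(D) = (2/1) × 2.918 = 5.836 mol

5.84 mol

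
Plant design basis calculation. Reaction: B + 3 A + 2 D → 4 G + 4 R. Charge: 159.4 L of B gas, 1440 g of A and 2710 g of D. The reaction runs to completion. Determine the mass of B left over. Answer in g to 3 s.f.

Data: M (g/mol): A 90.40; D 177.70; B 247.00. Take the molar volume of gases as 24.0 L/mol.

n(B) = 159.4 / 24.0 = 6.642 mol
n(A) = 1440 / 90.40 = 15.93 mol
n(D) = 2710 / 177.70 = 15.25 mol
n/ν for B = 6.642/1 = 6.642
n/ν for A = 15.93/3 = 5.310
n/ν for D = 15.25/2 = 7.625
Smallest n/ν is A → limiting reagent.
B consumed = (1/3) × 15.93 = 5.310 mol
B remaining = 6.642 − 5.310 = 1.332 mol
mass = 1.332 × 247.00 = 329.0 g

329 g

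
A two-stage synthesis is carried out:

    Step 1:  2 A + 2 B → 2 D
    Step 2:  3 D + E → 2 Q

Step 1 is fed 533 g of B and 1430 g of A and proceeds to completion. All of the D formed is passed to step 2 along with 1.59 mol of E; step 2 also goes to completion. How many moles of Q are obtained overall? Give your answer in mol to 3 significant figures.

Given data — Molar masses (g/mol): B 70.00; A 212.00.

Step 1:
n(B) = 533.0 / 70.00 = 7.614 mol
n(A) = 1430 / 212.00 = 6.745 mol
n/ν for B = 7.614/2 = 3.807
n/ν for A = 6.745/2 = 3.373
Smallest n/ν is A → limiting reagent.
n(D) produced = (2/2) × 6.745 = 6.745 mol
Step 2:
n(D) available = 6.745 mol
n(E) = 1.590 mol
n/ν for D = 6.745/3 = 2.248
n/ν for E = 1.590/1 = 1.590
Smallest n/ν is E → limiting reagent.
n(Q) = (2/1) × 1.590 = 3.180 mol

3.18 mol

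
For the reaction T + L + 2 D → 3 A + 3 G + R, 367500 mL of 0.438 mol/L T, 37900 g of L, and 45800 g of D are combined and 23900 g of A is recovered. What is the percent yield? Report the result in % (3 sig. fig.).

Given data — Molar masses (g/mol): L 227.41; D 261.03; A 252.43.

36.0 %

n(T) = 0.438 × 367500/1000 = 161.0 mol
n(L) = 37900 / 227.41 = 166.7 mol
n(D) = 45800 / 261.03 = 175.5 mol
n/ν for T = 161.0/1 = 161.0
n/ν for L = 166.7/1 = 166.7
n/ν for D = 175.5/2 = 87.75
Smallest n/ν is D → limiting reagent.
theoretical n(A) = (3/2) × 175.5 = 263.3 mol → 66460 g
% yield = 23900 / 66460 × 100 = 35.96 %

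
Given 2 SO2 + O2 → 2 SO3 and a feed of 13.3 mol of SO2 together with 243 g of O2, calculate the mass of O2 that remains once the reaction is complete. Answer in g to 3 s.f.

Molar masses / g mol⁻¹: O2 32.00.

n(SO2) = 13.30 mol
n(O2) = 243.0 / 32.00 = 7.594 mol
n/ν → SO2: 6.650, O2: 7.594; SO2 is limiting.
O2 consumed = (1/2) × 13.30 = 6.650 mol
O2 remaining = 7.594 − 6.650 = 0.9440 mol
mass = 0.9440 × 32.00 = 30.21 g

30.2 g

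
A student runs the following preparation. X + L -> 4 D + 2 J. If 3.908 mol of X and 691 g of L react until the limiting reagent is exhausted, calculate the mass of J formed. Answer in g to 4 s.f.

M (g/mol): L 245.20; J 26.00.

n(X) = 3.908 mol
n(L) = 691.0 / 245.20 = 2.818 mol
n/ν for X = 3.908/1 = 3.908
n/ν for L = 2.818/1 = 2.818
Smallest n/ν is L → limiting reagent.
n(J) = (2/1) × 2.818 = 5.636 mol
mass = 5.636 × 26.00 = 146.5 g

146.5 g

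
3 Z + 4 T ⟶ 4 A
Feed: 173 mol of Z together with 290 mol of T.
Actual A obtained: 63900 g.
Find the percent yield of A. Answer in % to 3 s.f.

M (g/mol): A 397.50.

69.7 %

n(Z) = 173.0 mol
n(T) = 290.0 mol
n/ν → Z: 57.67, T: 72.50; Z is limiting.
theoretical n(A) = (4/3) × 173.0 = 230.7 mol → 91700 g
% yield = 63900 / 91700 × 100 = 69.68 %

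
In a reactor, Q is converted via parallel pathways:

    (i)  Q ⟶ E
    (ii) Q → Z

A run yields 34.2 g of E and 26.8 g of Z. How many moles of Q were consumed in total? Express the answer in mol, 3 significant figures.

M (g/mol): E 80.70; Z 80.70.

n(E) = 34.2 / 80.70 = 0.4238 mol
n(Z) = 26.8 / 80.70 = 0.3321 mol
n(Q) via (i) = (1/1)×0.4238 = 0.4238 mol
n(Q) via (ii) = (1/1)×0.3321 = 0.3321 mol
total n(Q) = 0.4238 + 0.3321 = 0.7559 mol

0.756 mol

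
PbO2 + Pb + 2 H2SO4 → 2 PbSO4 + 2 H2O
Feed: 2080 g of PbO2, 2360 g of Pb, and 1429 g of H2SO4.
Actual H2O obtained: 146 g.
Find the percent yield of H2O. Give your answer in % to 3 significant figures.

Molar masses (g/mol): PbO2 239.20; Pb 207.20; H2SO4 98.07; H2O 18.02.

55.6 %

n(PbO2) = 2080 / 239.20 = 8.696 mol
n(Pb) = 2360 / 207.20 = 11.39 mol
n(H2SO4) = 1429 / 98.07 = 14.57 mol
n/ν → PbO2: 8.696, Pb: 11.39, H2SO4: 7.285; H2SO4 is limiting.
theoretical n(H2O) = (2/2) × 14.57 = 14.57 mol → 262.6 g
% yield = 146 / 262.6 × 100 = 55.60 %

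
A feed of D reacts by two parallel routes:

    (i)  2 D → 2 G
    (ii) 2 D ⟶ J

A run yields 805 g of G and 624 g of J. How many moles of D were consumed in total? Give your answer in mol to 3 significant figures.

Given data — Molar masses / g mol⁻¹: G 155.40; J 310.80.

9.20 mol

n(G) = 805 / 155.40 = 5.180 mol
n(J) = 624 / 310.80 = 2.008 mol
n(D) via (i) = (2/2)×5.180 = 5.180 mol
n(D) via (ii) = (2/1)×2.008 = 4.016 mol
total n(D) = 5.180 + 4.016 = 9.196 mol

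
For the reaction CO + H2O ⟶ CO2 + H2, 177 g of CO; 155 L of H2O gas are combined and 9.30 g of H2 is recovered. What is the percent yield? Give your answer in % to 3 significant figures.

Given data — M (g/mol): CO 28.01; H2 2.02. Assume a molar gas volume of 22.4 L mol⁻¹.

n(CO) = 177.0 / 28.01 = 6.319 mol
n(H2O) = 155.0 / 22.4 = 6.920 mol
n/ν for CO = 6.319/1 = 6.319
n/ν for H2O = 6.920/1 = 6.920
Smallest n/ν is CO → limiting reagent.
theoretical n(H2) = (1/1) × 6.319 = 6.319 mol → 12.76 g
% yield = 9.30 / 12.76 × 100 = 72.88 %

72.9 %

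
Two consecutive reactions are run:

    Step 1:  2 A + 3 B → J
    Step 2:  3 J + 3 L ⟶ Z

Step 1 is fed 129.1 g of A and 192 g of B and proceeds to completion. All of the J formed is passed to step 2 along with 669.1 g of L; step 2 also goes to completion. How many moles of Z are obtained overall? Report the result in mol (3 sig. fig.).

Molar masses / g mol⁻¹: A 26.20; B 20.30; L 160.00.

0.821 mol

Step 1:
n(A) = 129.1 / 26.20 = 4.927 mol
n(B) = 192.0 / 20.30 = 9.458 mol
n/ν for A = 4.927/2 = 2.464
n/ν for B = 9.458/3 = 3.153
Smallest n/ν is A → limiting reagent.
n(J) produced = (1/2) × 4.927 = 2.464 mol
Step 2:
n(J) available = 2.464 mol
n(L) = 669.1 / 160.00 = 4.182 mol
n/ν for J = 2.464/3 = 0.8213
n/ν for L = 4.182/3 = 1.394
Smallest n/ν is J → limiting reagent.
n(Z) = (1/3) × 2.464 = 0.8213 mol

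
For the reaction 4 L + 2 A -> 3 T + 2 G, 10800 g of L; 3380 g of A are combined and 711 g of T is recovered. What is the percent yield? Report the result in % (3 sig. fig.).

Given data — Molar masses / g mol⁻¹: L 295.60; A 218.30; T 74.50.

n(L) = 10800 / 295.60 = 36.54 mol
n(A) = 3380 / 218.30 = 15.48 mol
n/ν for L = 36.54/4 = 9.135
n/ν for A = 15.48/2 = 7.740
Smallest n/ν is A → limiting reagent.
theoretical n(T) = (3/2) × 15.48 = 23.22 mol → 1730 g
% yield = 711 / 1730 × 100 = 41.10 %

41.1 %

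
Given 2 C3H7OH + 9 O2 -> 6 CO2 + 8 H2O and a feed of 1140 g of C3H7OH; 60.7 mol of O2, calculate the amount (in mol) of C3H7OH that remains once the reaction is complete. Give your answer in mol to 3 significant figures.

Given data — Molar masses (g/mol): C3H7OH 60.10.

n(C3H7OH) = 1140 / 60.10 = 18.97 mol
n(O2) = 60.70 mol
n/ν for C3H7OH = 18.97/2 = 9.485
n/ν for O2 = 60.70/9 = 6.744
Smallest n/ν is O2 → limiting reagent.
C3H7OH consumed = (2/9) × 60.70 = 13.49 mol
C3H7OH remaining = 18.97 − 13.49 = 5.480 mol

5.48 mol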